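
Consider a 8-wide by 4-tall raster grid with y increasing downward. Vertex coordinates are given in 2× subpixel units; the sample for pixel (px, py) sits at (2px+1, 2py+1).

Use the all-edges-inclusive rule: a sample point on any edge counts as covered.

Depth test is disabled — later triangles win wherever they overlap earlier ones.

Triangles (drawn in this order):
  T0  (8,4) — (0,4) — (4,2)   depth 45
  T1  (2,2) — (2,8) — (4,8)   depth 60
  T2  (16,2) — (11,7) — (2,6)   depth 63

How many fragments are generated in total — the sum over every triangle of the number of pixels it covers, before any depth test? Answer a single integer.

T0:
  2·area = 16
  edge (8, 4)→(0, 4): d=(-8,0) inclusive
  edge (0, 4)→(4, 2): d=(4,-2) inclusive
  edge (4, 2)→(8, 4): d=(4,2) inclusive
    (1,1)@(3, 3): e=[8,2,6] → █
    (2,1)@(5, 3): e=[8,6,2] → █
    (3,1)@(7, 3): e=[8,10,-2] → ·
    (1,2)@(3, 5): e=[-8,10,14] → ·
    (2,2)@(5, 5): e=[-8,14,10] → ·
  covered (2 px):
    · · · · · · · ·
    · █ █ · · · · ·
    · · · · · · · ·
    · · · · · · · ·
T1:
  2·area = 12  (B↔C swapped to make it positive)
  edge (2, 2)→(4, 8): d=(2,6) inclusive
  edge (4, 8)→(2, 8): d=(-2,0) inclusive
  edge (2, 8)→(2, 2): d=(0,-6) inclusive
    (1,2)@(3, 5): e=[0,6,6] → █  [on edge]
    (2,2)@(5, 5): e=[-12,6,18] → ·
    (1,3)@(3, 7): e=[4,2,6] → █
    (2,3)@(5, 7): e=[-8,2,18] → ·
  covered (2 px):
    · · · · · · · ·
    · · · · · · · ·
    · █ · · · · · ·
    · █ · · · · · ·
T2:
  2·area = 50
  edge (16, 2)→(11, 7): d=(-5,5) inclusive
  edge (11, 7)→(2, 6): d=(-9,-1) inclusive
  edge (2, 6)→(16, 2): d=(14,-4) inclusive
    (6,1)@(13, 3): e=[10,38,2] → █
    (7,1)@(15, 3): e=[0,40,10] → █  [on edge]
    (3,2)@(7, 5): e=[30,14,6] → █
    (4,2)@(9, 5): e=[20,16,14] → █
    (5,2)@(11, 5): e=[10,18,22] → █
    (6,2)@(13, 5): e=[0,20,30] → █  [on edge]
    (7,2)@(15, 5): e=[-10,22,38] → ·
    (3,3)@(7, 7): e=[20,-4,34] → ·
    (4,3)@(9, 7): e=[10,-2,42] → ·
    (5,3)@(11, 7): e=[0,0,50] → █  [on edge]
    (6,3)@(13, 7): e=[-10,2,58] → ·
  covered (7 px):
    · · · · · · · ·
    · · · · · · █ █
    · · · █ █ █ █ ·
    · · · · · █ · ·

Answer: 11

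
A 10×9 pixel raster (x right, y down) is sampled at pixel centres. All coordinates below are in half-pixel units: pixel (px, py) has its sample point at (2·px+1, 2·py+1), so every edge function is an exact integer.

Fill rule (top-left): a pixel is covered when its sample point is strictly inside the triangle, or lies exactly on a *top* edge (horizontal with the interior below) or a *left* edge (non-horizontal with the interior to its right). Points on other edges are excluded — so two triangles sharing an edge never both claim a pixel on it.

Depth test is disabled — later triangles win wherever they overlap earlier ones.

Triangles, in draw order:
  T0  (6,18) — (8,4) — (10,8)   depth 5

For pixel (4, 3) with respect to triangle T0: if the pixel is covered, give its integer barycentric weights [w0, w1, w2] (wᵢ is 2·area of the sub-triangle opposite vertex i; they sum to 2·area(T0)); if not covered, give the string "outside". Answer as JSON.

T0:
  2·area = 36
  edge (6, 18)→(8, 4): d=(2,-14) top-left  bias=+0
  edge (8, 4)→(10, 8): d=(2,4) right/bottom  bias=-1
  edge (10, 8)→(6, 18): d=(-4,10) right/bottom  bias=-1
    (4,3)@(9, 7): e=[20,2,14] → #
    (5,3)@(11, 7): e=[48,-6,-6] → ·
    (4,4)@(9, 9): e=[24,6,6] → #
    (5,4)@(11, 9): e=[52,-2,-14] → ·
    (3,5)@(7, 11): e=[0,18,18] → #  [on edge]
    (4,5)@(9, 11): e=[28,10,-2] → ·
    (3,6)@(7, 13): e=[4,22,10] → #
    (4,6)@(9, 13): e=[32,14,-10] → ·
    (3,7)@(7, 15): e=[8,26,2] → #
    (4,7)@(9, 15): e=[36,18,-18] → ·
    (3,8)@(7, 17): e=[12,30,-6] → ·
  covered (5 px):
    · · · · · · · · · ·
    · · · · · · · · · ·
    · · · · · · · · · ·
    · · · · # · · · · ·
    · · · · # · · · · ·
    · · · # · · · · · ·
    · · · # · · · · · ·
    · · · # · · · · · ·
    · · · · · · · · · ·

Final: [2,14,20]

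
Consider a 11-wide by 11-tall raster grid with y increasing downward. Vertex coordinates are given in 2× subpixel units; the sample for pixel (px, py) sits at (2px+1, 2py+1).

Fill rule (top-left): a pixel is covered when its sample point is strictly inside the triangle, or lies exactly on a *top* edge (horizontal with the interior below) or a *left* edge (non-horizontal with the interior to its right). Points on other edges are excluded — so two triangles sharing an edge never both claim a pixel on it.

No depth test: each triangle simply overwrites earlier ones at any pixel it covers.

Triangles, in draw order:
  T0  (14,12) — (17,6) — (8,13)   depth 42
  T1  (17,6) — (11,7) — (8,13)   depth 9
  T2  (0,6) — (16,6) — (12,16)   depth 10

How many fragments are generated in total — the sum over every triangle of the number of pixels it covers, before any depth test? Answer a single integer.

T0:
  2·area = 33  (B↔C swapped to make it positive)
  edge (14, 12)→(8, 13): d=(-6,1) right/bottom  bias=-1
  edge (8, 13)→(17, 6): d=(9,-7) top-left  bias=+0
  edge (17, 6)→(14, 12): d=(-3,6) right/bottom  bias=-1
    (7,4)@(15, 9): e=[17,13,3] → X
    (8,4)@(17, 9): e=[15,27,-9] → .
    (5,5)@(11, 11): e=[9,3,21] → X
    (6,5)@(13, 11): e=[7,17,9] → X
    (7,5)@(15, 11): e=[5,31,-3] → .
    (5,6)@(11, 13): e=[-3,21,15] → .
    (6,6)@(13, 13): e=[-5,35,3] → .
  covered (3 px):
    . . . . . . . . . . .
    . . . . . . . . . . .
    . . . . . . . . . . .
    . . . . . . . . . . .
    . . . . . . . X . . .
    . . . . . X X . . . .
    . . . . . . . . . . .
    . . . . . . . . . . .
    . . . . . . . . . . .
    . . . . . . . . . . .
    . . . . . . . . . . .
T1:
  2·area = 33  (B↔C swapped to make it positive)
  edge (17, 6)→(8, 13): d=(-9,7) right/bottom  bias=-1
  edge (8, 13)→(11, 7): d=(3,-6) top-left  bias=+0
  edge (11, 7)→(17, 6): d=(6,-1) top-left  bias=+0
    (6,1)@(13, 3): e=[55,0,-22] → .  [on edge]
    (5,3)@(11, 7): e=[33,0,0] → X  [on edge]
    (6,3)@(13, 7): e=[19,12,2] → X
    (7,3)@(15, 7): e=[5,24,4] → X
    (8,3)@(17, 7): e=[-9,36,6] → .
    (5,4)@(11, 9): e=[15,6,12] → X
    (7,4)@(15, 9): e=[-13,30,16] → .
    (4,5)@(9, 11): e=[11,0,22] → X  [on edge]
    (5,5)@(11, 11): e=[-3,12,24] → .
    (6,5)@(13, 11): e=[-17,24,26] → .
    (4,6)@(9, 13): e=[-7,6,34] → .
    (3,7)@(7, 15): e=[-11,0,44] → .  [on edge]
    (2,9)@(5, 19): e=[-33,0,66] → .  [on edge]
  covered (6 px):
    . . . . . . . . . . .
    . . . . . . . . . . .
    . . . . . . . . . . .
    . . . . . X X X . . .
    . . . . . X X . . . .
    . . . . X . . . . . .
    . . . . . . . . . . .
    . . . . . . . . . . .
    . . . . . . . . . . .
    . . . . . . . . . . .
    . . . . . . . . . . .
T2:
  2·area = 160
  edge (0, 6)→(16, 6): d=(16,0) top-left  bias=+0
  edge (16, 6)→(12, 16): d=(-4,10) right/bottom  bias=-1
  edge (12, 16)→(0, 6): d=(-12,-10) top-left  bias=+0
    (1,3)@(3, 7): e=[16,126,18] → X
    (2,3)@(5, 7): e=[16,106,38] → X
    (3,3)@(7, 7): e=[16,86,58] → X
    (4,3)@(9, 7): e=[16,66,78] → X
    (5,3)@(11, 7): e=[16,46,98] → X
    (6,3)@(13, 7): e=[16,26,118] → X
    (7,3)@(15, 7): e=[16,6,138] → X
    (8,3)@(17, 7): e=[16,-14,158] → .
    (1,4)@(3, 9): e=[48,118,-6] → .
    (2,4)@(5, 9): e=[48,98,14] → X
    (7,4)@(15, 9): e=[48,-2,114] → .
    (2,5)@(5, 11): e=[80,90,-10] → .
  covered (20 px):
    . . . . . . . . . . .
    . . . . . . . . . . .
    . . . . . . . . . . .
    . X X X X X X X . . .
    . . X X X X X . . . .
    . . . X X X X . . . .
    . . . . X X X . . . .
    . . . . . X . . . . .
    . . . . . . . . . . .
    . . . . . . . . . . .
    . . . . . . . . . . .

Result: 29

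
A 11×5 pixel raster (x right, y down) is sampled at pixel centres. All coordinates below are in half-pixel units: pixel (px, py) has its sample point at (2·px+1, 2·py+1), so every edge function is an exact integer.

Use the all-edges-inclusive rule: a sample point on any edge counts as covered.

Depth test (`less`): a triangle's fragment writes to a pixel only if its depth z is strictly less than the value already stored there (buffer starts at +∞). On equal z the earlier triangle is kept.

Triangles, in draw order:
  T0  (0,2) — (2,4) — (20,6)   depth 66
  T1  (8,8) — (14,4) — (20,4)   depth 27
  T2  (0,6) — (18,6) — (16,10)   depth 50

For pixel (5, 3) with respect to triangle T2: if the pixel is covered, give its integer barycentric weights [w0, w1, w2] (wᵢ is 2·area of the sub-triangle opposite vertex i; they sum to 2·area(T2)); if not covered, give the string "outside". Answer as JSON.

T0:
  2·area = 32  (B↔C swapped to make it positive)
  edge (0, 2)→(20, 6): d=(20,4) inclusive
  edge (20, 6)→(2, 4): d=(-18,-2) inclusive
  edge (2, 4)→(0, 2): d=(-2,-2) inclusive
    (0,1)@(1, 3): e=[16,16,0] → X  [on edge]
    (1,1)@(3, 3): e=[8,20,4] → X
    (2,1)@(5, 3): e=[0,24,8] → X  [on edge]
    (3,1)@(7, 3): e=[-8,28,12] → .
    (0,2)@(1, 5): e=[56,-20,-4] → .
    (1,2)@(3, 5): e=[48,-16,0] → .  [on edge]
    (2,2)@(5, 5): e=[40,-12,4] → .
    (5,2)@(11, 5): e=[16,0,16] → X  [on edge]
    (6,2)@(13, 5): e=[8,4,20] → X
    (7,2)@(15, 5): e=[0,8,24] → X  [on edge]
    (8,2)@(17, 5): e=[-8,12,28] → .
    (2,3)@(5, 7): e=[80,-48,0] → .  [on edge]
    (3,4)@(7, 9): e=[112,-80,0] → .  [on edge]
  covered (6 px):
    . . . . . . . . . . .
    X X X . . . . . . . .
    . . . . . X X X . . .
    . . . . . . . . . . .
    . . . . . . . . . . .
T1:
  2·area = 24
  edge (8, 8)→(14, 4): d=(6,-4) inclusive
  edge (14, 4)→(20, 4): d=(6,0) inclusive
  edge (20, 4)→(8, 8): d=(-12,4) inclusive
    (6,2)@(13, 5): e=[2,6,16] → X
    (7,2)@(15, 5): e=[10,6,8] → X
    (8,2)@(17, 5): e=[18,6,0] → X  [on edge]
    (9,2)@(19, 5): e=[26,6,-8] → .
    (5,3)@(11, 7): e=[6,18,0] → X  [on edge]
    (6,3)@(13, 7): e=[14,18,-8] → .
    (7,3)@(15, 7): e=[22,18,-16] → .
    (8,3)@(17, 7): e=[30,18,-24] → .
    (2,4)@(5, 9): e=[-6,30,0] → .  [on edge]
    (5,4)@(11, 9): e=[18,30,-24] → .
  covered (4 px):
    . . . . . . . . . . .
    . . . . . . . . . . .
    . . . . . . X X X . .
    . . . . . X . . . . .
    . . . . . . . . . . .
T2:
  2·area = 72
  edge (0, 6)→(18, 6): d=(18,0) inclusive
  edge (18, 6)→(16, 10): d=(-2,4) inclusive
  edge (16, 10)→(0, 6): d=(-16,-4) inclusive
    (2,3)@(5, 7): e=[18,50,4] → X
    (3,3)@(7, 7): e=[18,42,12] → X
    (4,3)@(9, 7): e=[18,34,20] → X
    (5,3)@(11, 7): e=[18,26,28] → X
    (6,3)@(13, 7): e=[18,18,36] → X
    (7,3)@(15, 7): e=[18,10,44] → X
    (8,3)@(17, 7): e=[18,2,52] → X
    (9,3)@(19, 7): e=[18,-6,60] → .
    (2,4)@(5, 9): e=[54,46,-28] → .
    (3,4)@(7, 9): e=[54,38,-20] → .
    (4,4)@(9, 9): e=[54,30,-12] → .
    (5,4)@(11, 9): e=[54,22,-4] → .
  covered (9 px):
    . . . . . . . . . . .
    . . . . . . . . . . .
    . . . . . . . . . . .
    . . X X X X X X X . .
    . . . . . . X X . . .

Result: [26,28,18]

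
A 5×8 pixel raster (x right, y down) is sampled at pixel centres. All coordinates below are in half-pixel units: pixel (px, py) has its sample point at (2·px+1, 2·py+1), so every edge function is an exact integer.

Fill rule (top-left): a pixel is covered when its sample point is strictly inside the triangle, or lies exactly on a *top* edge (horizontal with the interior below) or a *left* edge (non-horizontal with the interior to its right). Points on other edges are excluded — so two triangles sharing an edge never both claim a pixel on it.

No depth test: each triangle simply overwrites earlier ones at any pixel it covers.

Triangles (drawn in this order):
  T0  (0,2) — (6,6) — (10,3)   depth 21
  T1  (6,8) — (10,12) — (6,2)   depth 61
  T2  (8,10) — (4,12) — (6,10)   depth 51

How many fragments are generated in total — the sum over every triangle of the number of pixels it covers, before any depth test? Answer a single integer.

T0:
  2·area = 34  (B↔C swapped to make it positive)
  edge (0, 2)→(10, 3): d=(10,1) right/bottom  bias=-1
  edge (10, 3)→(6, 6): d=(-4,3) right/bottom  bias=-1
  edge (6, 6)→(0, 2): d=(-6,-4) top-left  bias=+0
    (1,1)@(3, 3): e=[7,21,6] → #
    (2,1)@(5, 3): e=[5,15,14] → #
    (3,1)@(7, 3): e=[3,9,22] → #
    (4,1)@(9, 3): e=[1,3,30] → #
    (1,2)@(3, 5): e=[27,13,-6] → ·
    (2,2)@(5, 5): e=[25,7,2] → #
    (4,2)@(9, 5): e=[21,-5,18] → ·
    (2,3)@(5, 7): e=[45,-1,-10] → ·
    (3,3)@(7, 7): e=[43,-7,-2] → ·
  covered (6 px):
    · · · · ·
    · # # # #
    · · # # ·
    · · · · ·
    · · · · ·
    · · · · ·
    · · · · ·
    · · · · ·
T1:
  2·area = 24  (B↔C swapped to make it positive)
  edge (6, 8)→(6, 2): d=(0,-6) top-left  bias=+0
  edge (6, 2)→(10, 12): d=(4,10) right/bottom  bias=-1
  edge (10, 12)→(6, 8): d=(-4,-4) top-left  bias=+0
    (0,1)@(1, 3): e=[-30,54,0] → ·  [on edge]
    (1,2)@(3, 5): e=[-18,42,0] → ·  [on edge]
    (3,2)@(7, 5): e=[6,2,16] → #
    (4,2)@(9, 5): e=[18,-18,24] → ·
    (2,3)@(5, 7): e=[-6,30,0] → ·  [on edge]
    (3,3)@(7, 7): e=[6,10,8] → #
    (4,3)@(9, 7): e=[18,-10,16] → ·
    (3,4)@(7, 9): e=[6,18,0] → #  [on edge]
    (4,4)@(9, 9): e=[18,-2,8] → ·
    (3,5)@(7, 11): e=[6,26,-8] → ·
    (4,5)@(9, 11): e=[18,6,0] → #  [on edge]
    (4,6)@(9, 13): e=[18,14,-8] → ·
  covered (4 px):
    · · · · ·
    · · · · ·
    · · · # ·
    · · · # ·
    · · · # ·
    · · · · #
    · · · · ·
    · · · · ·
T2:
  2·area = 4
  edge (8, 10)→(4, 12): d=(-4,2) right/bottom  bias=-1
  edge (4, 12)→(6, 10): d=(2,-2) top-left  bias=+0
  edge (6, 10)→(8, 10): d=(2,0) top-left  bias=+0
    (4,3)@(9, 7): e=[10,0,-6] → ·  [on edge]
    (3,4)@(7, 9): e=[6,0,-2] → ·  [on edge]
    (2,5)@(5, 11): e=[2,0,2] → #  [on edge]
    (3,5)@(7, 11): e=[-2,4,2] → ·
    (1,6)@(3, 13): e=[-2,0,6] → ·  [on edge]
    (2,6)@(5, 13): e=[-6,4,6] → ·
    (0,7)@(1, 15): e=[-6,0,10] → ·  [on edge]
  covered (1 px):
    · · · · ·
    · · · · ·
    · · · · ·
    · · · · ·
    · · · · ·
    · · # · ·
    · · · · ·
    · · · · ·

Final: 11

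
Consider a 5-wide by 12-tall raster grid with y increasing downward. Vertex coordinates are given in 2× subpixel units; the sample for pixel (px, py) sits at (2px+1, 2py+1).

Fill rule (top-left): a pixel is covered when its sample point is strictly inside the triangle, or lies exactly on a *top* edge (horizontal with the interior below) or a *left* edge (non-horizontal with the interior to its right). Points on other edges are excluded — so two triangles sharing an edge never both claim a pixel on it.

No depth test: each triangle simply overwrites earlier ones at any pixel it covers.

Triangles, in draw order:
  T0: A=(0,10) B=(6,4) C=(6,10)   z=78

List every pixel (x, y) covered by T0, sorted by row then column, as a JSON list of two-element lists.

T0:
  2·area = 36
  edge (0, 10)→(6, 4): d=(6,-6) top-left  bias=+0
  edge (6, 4)→(6, 10): d=(0,6) right/bottom  bias=-1
  edge (6, 10)→(0, 10): d=(-6,0) right/bottom  bias=-1
    (4,0)@(9, 1): e=[0,-18,54] → ·  [on edge]
    (3,1)@(7, 3): e=[0,-6,42] → ·  [on edge]
    (2,2)@(5, 5): e=[0,6,30] → █  [on edge]
    (3,2)@(7, 5): e=[12,-6,30] → ·
    (1,3)@(3, 7): e=[0,18,18] → █  [on edge]
    (3,3)@(7, 7): e=[24,-6,18] → ·
    (0,4)@(1, 9): e=[0,30,6] → █  [on edge]
    (3,4)@(7, 9): e=[36,-6,6] → ·
    (0,5)@(1, 11): e=[12,30,-6] → ·
    (1,5)@(3, 11): e=[24,18,-6] → ·
    (2,5)@(5, 11): e=[36,6,-6] → ·
  covered (6 px):
    · · · · ·
    · · · · ·
    · · █ · ·
    · █ █ · ·
    █ █ █ · ·
    · · · · ·
    · · · · ·
    · · · · ·
    · · · · ·
    · · · · ·
    · · · · ·
    · · · · ·

Final: [[2,2],[1,3],[2,3],[0,4],[1,4],[2,4]]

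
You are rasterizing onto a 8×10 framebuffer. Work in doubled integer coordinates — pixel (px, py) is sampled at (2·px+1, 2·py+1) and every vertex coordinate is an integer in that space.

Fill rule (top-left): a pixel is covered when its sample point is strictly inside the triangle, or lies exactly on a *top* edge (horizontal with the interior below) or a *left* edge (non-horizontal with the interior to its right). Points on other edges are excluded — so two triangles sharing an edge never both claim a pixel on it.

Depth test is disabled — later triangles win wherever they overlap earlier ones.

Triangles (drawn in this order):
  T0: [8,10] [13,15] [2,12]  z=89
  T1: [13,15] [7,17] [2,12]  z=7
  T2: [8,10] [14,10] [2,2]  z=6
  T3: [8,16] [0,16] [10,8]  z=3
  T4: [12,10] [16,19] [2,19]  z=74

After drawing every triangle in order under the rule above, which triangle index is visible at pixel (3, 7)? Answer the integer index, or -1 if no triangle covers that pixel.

T0:
  2·area = 40
  edge (8, 10)→(13, 15): d=(5,5) right/bottom  bias=-1
  edge (13, 15)→(2, 12): d=(-11,-3) top-left  bias=+0
  edge (2, 12)→(8, 10): d=(6,-2) top-left  bias=+0
    (0,1)@(1, 3): e=[0,96,-56] → ·  [on edge]
    (1,2)@(3, 5): e=[0,80,-40] → ·  [on edge]
    (2,3)@(5, 7): e=[0,64,-24] → ·  [on edge]
    (3,4)@(7, 9): e=[0,48,-8] → ·  [on edge]
    (5,4)@(11, 9): e=[-20,60,0] → ·  [on edge]
    (2,5)@(5, 11): e=[20,20,0] → #  [on edge]
    (3,5)@(7, 11): e=[10,26,4] → #
    (4,5)@(9, 11): e=[0,32,8] → ·  [on edge]
    (2,6)@(5, 13): e=[30,-2,12] → ·
    (3,6)@(7, 13): e=[20,4,16] → #
    (4,6)@(9, 13): e=[10,10,20] → #
    (5,6)@(11, 13): e=[0,16,24] → ·  [on edge]
    (6,7)@(13, 15): e=[0,0,40] → ·  [on edge]
    (7,8)@(15, 17): e=[0,-16,56] → ·  [on edge]
  covered (4 px):
    · · · · · · · ·
    · · · · · · · ·
    · · · · · · · ·
    · · · · · · · ·
    · · · · · · · ·
    · · # # · · · ·
    · · · # # · · ·
    · · · · · · · ·
    · · · · · · · ·
    · · · · · · · ·
T1:
  2·area = 40
  edge (13, 15)→(7, 17): d=(-6,2) right/bottom  bias=-1
  edge (7, 17)→(2, 12): d=(-5,-5) top-left  bias=+0
  edge (2, 12)→(13, 15): d=(11,3) right/bottom  bias=-1
    (0,5)@(1, 11): e=[48,0,-8] → ·  [on edge]
    (1,6)@(3, 13): e=[32,0,8] → #  [on edge]
    (2,6)@(5, 13): e=[28,10,2] → #
    (3,6)@(7, 13): e=[24,20,-4] → ·
    (1,7)@(3, 15): e=[20,-10,30] → ·
    (2,7)@(5, 15): e=[16,0,24] → #  [on edge]
    (3,7)@(7, 15): e=[12,10,18] → #
    (4,7)@(9, 15): e=[8,20,12] → #
    (5,7)@(11, 15): e=[4,30,6] → #
    (6,7)@(13, 15): e=[0,40,0] → ·  [on edge]
    (2,8)@(5, 17): e=[4,-10,46] → ·
    (3,8)@(7, 17): e=[0,0,40] → ·  [on edge]
    (0,9)@(1, 19): e=[0,-40,80] → ·  [on edge]
    (4,9)@(9, 19): e=[-16,0,56] → ·  [on edge]
  covered (6 px):
    · · · · · · · ·
    · · · · · · · ·
    · · · · · · · ·
    · · · · · · · ·
    · · · · · · · ·
    · · · · · · · ·
    · # # · · · · ·
    · · # # # # · ·
    · · · · · · · ·
    · · · · · · · ·
T2:
  2·area = 48  (B↔C swapped to make it positive)
  edge (8, 10)→(2, 2): d=(-6,-8) top-left  bias=+0
  edge (2, 2)→(14, 10): d=(12,8) right/bottom  bias=-1
  edge (14, 10)→(8, 10): d=(-6,0) right/bottom  bias=-1
    (1,1)@(3, 3): e=[2,4,42] → #
    (2,1)@(5, 3): e=[18,-12,42] → ·
    (1,2)@(3, 5): e=[-10,28,30] → ·
    (2,2)@(5, 5): e=[6,12,30] → #
    (3,2)@(7, 5): e=[22,-4,30] → ·
    (2,3)@(5, 7): e=[-6,36,18] → ·
    (3,3)@(7, 7): e=[10,20,18] → #
    (4,3)@(9, 7): e=[26,4,18] → #
    (5,3)@(11, 7): e=[42,-12,18] → ·
    (3,4)@(7, 9): e=[-2,44,6] → ·
    (4,4)@(9, 9): e=[14,28,6] → #
    (5,4)@(11, 9): e=[30,12,6] → #
  covered (6 px):
    · · · · · · · ·
    · # · · · · · ·
    · · # · · · · ·
    · · · # # · · ·
    · · · · # # · ·
    · · · · · · · ·
    · · · · · · · ·
    · · · · · · · ·
    · · · · · · · ·
    · · · · · · · ·
T3:
  2·area = 64
  edge (8, 16)→(0, 16): d=(-8,0) right/bottom  bias=-1
  edge (0, 16)→(10, 8): d=(10,-8) top-left  bias=+0
  edge (10, 8)→(8, 16): d=(-2,8) right/bottom  bias=-1
    (4,4)@(9, 9): e=[56,2,6] → #
    (5,4)@(11, 9): e=[56,18,-10] → ·
    (3,5)@(7, 11): e=[40,6,18] → #
    (5,5)@(11, 11): e=[40,38,-14] → ·
    (2,6)@(5, 13): e=[24,10,30] → #
    (4,6)@(9, 13): e=[24,42,-2] → ·
    (1,7)@(3, 15): e=[8,14,42] → #
    (4,7)@(9, 15): e=[8,62,-6] → ·
    (1,8)@(3, 17): e=[-8,34,38] → ·
    (2,8)@(5, 17): e=[-8,50,22] → ·
    (3,8)@(7, 17): e=[-8,66,6] → ·
  covered (8 px):
    · · · · · · · ·
    · · · · · · · ·
    · · · · · · · ·
    · · · · · · · ·
    · · · · # · · ·
    · · · # # · · ·
    · · # # · · · ·
    · # # # · · · ·
    · · · · · · · ·
    · · · · · · · ·
T4:
  2·area = 126
  edge (12, 10)→(16, 19): d=(4,9) right/bottom  bias=-1
  edge (16, 19)→(2, 19): d=(-14,0) right/bottom  bias=-1
  edge (2, 19)→(12, 10): d=(10,-9) top-left  bias=+0
    (5,5)@(11, 11): e=[13,112,1] → #
    (6,5)@(13, 11): e=[-5,112,19] → ·
    (4,6)@(9, 13): e=[39,84,3] → #
    (6,6)@(13, 13): e=[3,84,39] → #
    (7,6)@(15, 13): e=[-15,84,57] → ·
    (3,7)@(7, 15): e=[65,56,5] → #
    (7,7)@(15, 15): e=[-7,56,77] → ·
    (2,8)@(5, 17): e=[91,28,7] → #
    (7,8)@(15, 17): e=[1,28,97] → #
    (0,9)@(1, 19): e=[135,0,-9] → ·  [on edge]
    (1,9)@(3, 19): e=[117,0,9] → ·  [on edge]
    (2,9)@(5, 19): e=[99,0,27] → ·  [on edge]
    (3,9)@(7, 19): e=[81,0,45] → ·  [on edge]
    (4,9)@(9, 19): e=[63,0,63] → ·  [on edge]
    (5,9)@(11, 19): e=[45,0,81] → ·  [on edge]
    (6,9)@(13, 19): e=[27,0,99] → ·  [on edge]
    (7,9)@(15, 19): e=[9,0,117] → ·  [on edge]
  covered (14 px):
    · · · · · · · ·
    · · · · · · · ·
    · · · · · · · ·
    · · · · · · · ·
    · · · · · · · ·
    · · · · · # · ·
    · · · · # # # ·
    · · · # # # # ·
    · · # # # # # #
    · · · · · · · ·

Z-buffer (winner per pixel, '.' = empty):
  . . . . . . . .
  . 2 . . . . . .
  . . 2 . . . . .
  . . . 2 2 . . .
  . . . . 3 2 . .
  . . 0 3 3 4 . .
  . 1 3 3 4 4 4 .
  . 3 3 4 4 4 4 .
  . . 4 4 4 4 4 4
  . . . . . . . .

Final: 4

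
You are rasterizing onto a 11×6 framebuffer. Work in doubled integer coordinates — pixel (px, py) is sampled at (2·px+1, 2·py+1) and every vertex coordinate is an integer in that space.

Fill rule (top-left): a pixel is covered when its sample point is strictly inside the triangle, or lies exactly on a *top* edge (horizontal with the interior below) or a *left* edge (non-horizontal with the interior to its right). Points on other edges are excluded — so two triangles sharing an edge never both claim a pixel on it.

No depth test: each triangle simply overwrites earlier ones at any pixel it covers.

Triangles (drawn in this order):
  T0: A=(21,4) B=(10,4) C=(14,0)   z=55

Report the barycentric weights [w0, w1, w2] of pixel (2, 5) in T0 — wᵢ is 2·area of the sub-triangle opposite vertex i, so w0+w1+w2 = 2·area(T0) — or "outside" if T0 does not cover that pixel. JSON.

T0:
  2·area = 44
  edge (21, 4)→(10, 4): d=(-11,0) right/bottom  bias=-1
  edge (10, 4)→(14, 0): d=(4,-4) top-left  bias=+0
  edge (14, 0)→(21, 4): d=(7,4) right/bottom  bias=-1
    (6,0)@(13, 1): e=[33,0,11] → X  [on edge]
    (7,0)@(15, 1): e=[33,8,3] → X
    (8,0)@(17, 1): e=[33,16,-5] → .
    (5,1)@(11, 3): e=[11,0,33] → X  [on edge]
    (8,1)@(17, 3): e=[11,24,9] → X
    (9,1)@(19, 3): e=[11,32,1] → X
    (10,1)@(21, 3): e=[11,40,-7] → .
    (4,2)@(9, 5): e=[-11,0,55] → .  [on edge]
    (5,2)@(11, 5): e=[-11,8,47] → .
    (6,2)@(13, 5): e=[-11,16,39] → .
    (7,2)@(15, 5): e=[-11,24,31] → .
    (8,2)@(17, 5): e=[-11,32,23] → .
    (3,3)@(7, 7): e=[-33,0,77] → .  [on edge]
    (2,4)@(5, 9): e=[-55,0,99] → .  [on edge]
    (1,5)@(3, 11): e=[-77,0,121] → .  [on edge]
  covered (7 px):
    . . . . . . X X . . .
    . . . . . X X X X X .
    . . . . . . . . . . .
    . . . . . . . . . . .
    . . . . . . . . . . .
    . . . . . . . . . . .

Final: "outside"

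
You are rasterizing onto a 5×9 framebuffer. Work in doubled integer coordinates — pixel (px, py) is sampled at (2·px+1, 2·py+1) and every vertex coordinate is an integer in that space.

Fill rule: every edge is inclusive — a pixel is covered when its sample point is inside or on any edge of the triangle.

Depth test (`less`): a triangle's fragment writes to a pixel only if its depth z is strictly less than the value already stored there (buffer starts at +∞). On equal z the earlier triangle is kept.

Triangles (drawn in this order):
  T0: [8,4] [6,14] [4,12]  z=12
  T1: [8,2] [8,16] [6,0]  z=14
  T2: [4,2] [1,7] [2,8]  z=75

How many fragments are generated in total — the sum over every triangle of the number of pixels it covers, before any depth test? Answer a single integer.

T0:
  2·area = 24
  edge (8, 4)→(6, 14): d=(-2,10) inclusive
  edge (6, 14)→(4, 12): d=(-2,-2) inclusive
  edge (4, 12)→(8, 4): d=(4,-8) inclusive
    (3,3)@(7, 7): e=[4,16,4] → X
    (4,3)@(9, 7): e=[-16,20,20] → .
    (0,4)@(1, 9): e=[60,0,-36] → .  [on edge]
    (3,4)@(7, 9): e=[0,12,12] → X  [on edge]
    (4,4)@(9, 9): e=[-20,16,28] → .
    (1,5)@(3, 11): e=[36,0,-12] → .  [on edge]
    (2,5)@(5, 11): e=[16,4,4] → X
    (3,5)@(7, 11): e=[-4,8,20] → .
    (2,6)@(5, 13): e=[12,0,12] → X  [on edge]
    (3,6)@(7, 13): e=[-8,4,28] → .
    (2,7)@(5, 15): e=[8,-4,20] → .
    (3,7)@(7, 15): e=[-12,0,36] → .  [on edge]
    (4,8)@(9, 17): e=[-36,0,60] → .  [on edge]
  covered (4 px):
    . . . . .
    . . . . .
    . . . . .
    . . . X .
    . . . X .
    . . X . .
    . . X . .
    . . . . .
    . . . . .
T1:
  2·area = 28
  edge (8, 2)→(8, 16): d=(0,14) inclusive
  edge (8, 16)→(6, 0): d=(-2,-16) inclusive
  edge (6, 0)→(8, 2): d=(2,2) inclusive
    (3,0)@(7, 1): e=[14,14,0] → X  [on edge]
    (4,0)@(9, 1): e=[-14,46,-4] → .
    (3,1)@(7, 3): e=[14,10,4] → X
    (4,1)@(9, 3): e=[-14,42,0] → .  [on edge]
    (3,2)@(7, 5): e=[14,6,8] → X
    (4,2)@(9, 5): e=[-14,38,4] → .
    (3,3)@(7, 7): e=[14,2,12] → X
    (4,3)@(9, 7): e=[-14,34,8] → .
    (3,4)@(7, 9): e=[14,-2,16] → .
  covered (4 px):
    . . . X .
    . . . X .
    . . . X .
    . . . X .
    . . . . .
    . . . . .
    . . . . .
    . . . . .
    . . . . .
T2:
  2·area = 8  (B↔C swapped to make it positive)
  edge (4, 2)→(2, 8): d=(-2,6) inclusive
  edge (2, 8)→(1, 7): d=(-1,-1) inclusive
  edge (1, 7)→(4, 2): d=(3,-5) inclusive
    (1,2)@(3, 5): e=[0,4,4] → X  [on edge]
    (2,2)@(5, 5): e=[-12,6,14] → .
    (0,3)@(1, 7): e=[8,0,0] → X  [on edge]
    (1,3)@(3, 7): e=[-4,2,10] → .
    (0,4)@(1, 9): e=[4,-2,6] → .
    (1,4)@(3, 9): e=[-8,0,16] → .  [on edge]
    (0,5)@(1, 11): e=[0,-4,12] → .  [on edge]
    (2,5)@(5, 11): e=[-24,0,32] → .  [on edge]
    (3,6)@(7, 13): e=[-40,0,48] → .  [on edge]
    (4,7)@(9, 15): e=[-56,0,64] → .  [on edge]
  covered (2 px):
    . . . . .
    . . . . .
    . X . . .
    X . . . .
    . . . . .
    . . . . .
    . . . . .
    . . . . .
    . . . . .

Answer: 10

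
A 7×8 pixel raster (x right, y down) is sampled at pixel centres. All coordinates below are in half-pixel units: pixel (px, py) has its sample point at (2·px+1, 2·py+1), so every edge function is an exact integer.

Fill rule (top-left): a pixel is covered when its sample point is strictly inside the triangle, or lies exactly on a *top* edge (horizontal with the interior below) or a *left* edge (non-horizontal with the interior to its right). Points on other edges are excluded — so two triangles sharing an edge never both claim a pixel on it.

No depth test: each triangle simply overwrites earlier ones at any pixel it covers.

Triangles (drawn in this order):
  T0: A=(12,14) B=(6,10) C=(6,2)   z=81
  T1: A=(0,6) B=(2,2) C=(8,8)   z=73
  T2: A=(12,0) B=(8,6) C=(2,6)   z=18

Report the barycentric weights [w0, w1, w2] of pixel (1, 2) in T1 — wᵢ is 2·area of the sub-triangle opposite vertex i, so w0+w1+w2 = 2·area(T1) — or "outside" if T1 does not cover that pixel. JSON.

T0:
  2·area = 48
  edge (12, 14)→(6, 10): d=(-6,-4) top-left  bias=+0
  edge (6, 10)→(6, 2): d=(0,-8) top-left  bias=+0
  edge (6, 2)→(12, 14): d=(6,12) right/bottom  bias=-1
    (3,2)@(7, 5): e=[34,8,6] → █
    (4,2)@(9, 5): e=[42,24,-18] → ·
    (3,3)@(7, 7): e=[22,8,18] → █
    (4,3)@(9, 7): e=[30,24,-6] → ·
    (3,4)@(7, 9): e=[10,8,30] → █
    (4,4)@(9, 9): e=[18,24,6] → █
    (5,4)@(11, 9): e=[26,40,-18] → ·
    (3,5)@(7, 11): e=[-2,8,42] → ·
    (4,5)@(9, 11): e=[6,24,18] → █
    (5,5)@(11, 11): e=[14,40,-6] → ·
    (4,6)@(9, 13): e=[-6,24,30] → ·
    (5,6)@(11, 13): e=[2,40,6] → █
  covered (6 px):
    · · · · · · ·
    · · · · · · ·
    · · · █ · · ·
    · · · █ · · ·
    · · · █ █ · ·
    · · · · █ · ·
    · · · · · █ ·
    · · · · · · ·
T1:
  2·area = 36
  edge (0, 6)→(2, 2): d=(2,-4) top-left  bias=+0
  edge (2, 2)→(8, 8): d=(6,6) right/bottom  bias=-1
  edge (8, 8)→(0, 6): d=(-8,-2) top-left  bias=+0
    (0,0)@(1, 1): e=[-6,0,42] → ·  [on edge]
    (1,1)@(3, 3): e=[6,0,30] → ·  [on edge]
    (0,2)@(1, 5): e=[2,24,10] → █
    (1,2)@(3, 5): e=[10,12,14] → █
    (2,2)@(5, 5): e=[18,0,18] → ·  [on edge]
    (0,3)@(1, 7): e=[6,36,-6] → ·
    (1,3)@(3, 7): e=[14,24,-2] → ·
    (2,3)@(5, 7): e=[22,12,2] → █
    (3,3)@(7, 7): e=[30,0,6] → ·  [on edge]
    (2,4)@(5, 9): e=[26,24,-14] → ·
    (4,4)@(9, 9): e=[42,0,-6] → ·  [on edge]
    (5,5)@(11, 11): e=[54,0,-18] → ·  [on edge]
    (6,6)@(13, 13): e=[66,0,-30] → ·  [on edge]
  covered (3 px):
    · · · · · · ·
    · · · · · · ·
    █ █ · · · · ·
    · · █ · · · ·
    · · · · · · ·
    · · · · · · ·
    · · · · · · ·
    · · · · · · ·
T2:
  2·area = 36
  edge (12, 0)→(8, 6): d=(-4,6) right/bottom  bias=-1
  edge (8, 6)→(2, 6): d=(-6,0) right/bottom  bias=-1
  edge (2, 6)→(12, 0): d=(10,-6) top-left  bias=+0
    (5,0)@(11, 1): e=[2,30,4] → █
    (6,0)@(13, 1): e=[-10,30,16] → ·
    (3,1)@(7, 3): e=[18,18,0] → █  [on edge]
    (4,1)@(9, 3): e=[6,18,12] → █
    (5,1)@(11, 3): e=[-6,18,24] → ·
    (2,2)@(5, 5): e=[22,6,8] → █
    (4,2)@(9, 5): e=[-2,6,32] → ·
    (2,3)@(5, 7): e=[14,-6,28] → ·
    (3,3)@(7, 7): e=[2,-6,40] → ·
  covered (5 px):
    · · · · · █ ·
    · · · █ █ · ·
    · · █ █ · · ·
    · · · · · · ·
    · · · · · · ·
    · · · · · · ·
    · · · · · · ·
    · · · · · · ·

Answer: [12,14,10]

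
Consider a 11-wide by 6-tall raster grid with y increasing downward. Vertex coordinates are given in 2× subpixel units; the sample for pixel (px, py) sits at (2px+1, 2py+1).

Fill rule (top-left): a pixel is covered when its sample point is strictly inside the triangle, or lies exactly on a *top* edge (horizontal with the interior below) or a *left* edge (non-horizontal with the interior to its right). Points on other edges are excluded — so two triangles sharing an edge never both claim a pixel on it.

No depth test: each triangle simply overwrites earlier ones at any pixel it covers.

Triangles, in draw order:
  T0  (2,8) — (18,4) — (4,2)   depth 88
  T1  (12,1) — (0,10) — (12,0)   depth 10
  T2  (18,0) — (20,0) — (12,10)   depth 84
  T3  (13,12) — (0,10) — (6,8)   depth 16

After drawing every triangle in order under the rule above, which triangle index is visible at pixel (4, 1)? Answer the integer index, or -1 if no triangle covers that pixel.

T0:
  2·area = 88  (B↔C swapped to make it positive)
  edge (2, 8)→(4, 2): d=(2,-6) top-left  bias=+0
  edge (4, 2)→(18, 4): d=(14,2) right/bottom  bias=-1
  edge (18, 4)→(2, 8): d=(-16,4) right/bottom  bias=-1
    (2,1)@(5, 3): e=[8,12,68] → #
    (3,1)@(7, 3): e=[20,8,60] → #
    (4,1)@(9, 3): e=[32,4,52] → #
    (5,1)@(11, 3): e=[44,0,44] → ·  [on edge]
    (1,2)@(3, 5): e=[0,44,44] → #  [on edge]
    (5,2)@(11, 5): e=[48,28,12] → #
    (6,2)@(13, 5): e=[60,24,4] → #
    (7,2)@(15, 5): e=[72,20,-4] → ·
    (1,3)@(3, 7): e=[4,72,12] → #
    (3,3)@(7, 7): e=[28,64,-4] → ·
    (4,3)@(9, 7): e=[40,60,-12] → ·
    (5,3)@(11, 7): e=[52,56,-20] → ·
    (0,5)@(1, 11): e=[0,132,-44] → ·  [on edge]
  covered (11 px):
    · · · · · · · · · · ·
    · · # # # · · · · · ·
    · # # # # # # · · · ·
    · # # · · · · · · · ·
    · · · · · · · · · · ·
    · · · · · · · · · · ·
T1:
  2·area = 12
  edge (12, 1)→(0, 10): d=(-12,9) right/bottom  bias=-1
  edge (0, 10)→(12, 0): d=(12,-10) top-left  bias=+0
  edge (12, 0)→(12, 1): d=(0,1) right/bottom  bias=-1
    (5,0)@(11, 1): e=[9,2,1] → #
    (6,0)@(13, 1): e=[-9,22,-1] → ·
    (4,1)@(9, 3): e=[3,6,3] → #
    (5,1)@(11, 3): e=[-15,26,1] → ·
    (4,2)@(9, 5): e=[-21,30,3] → ·
  covered (2 px):
    · · · · · # · · · · ·
    · · · · # · · · · · ·
    · · · · · · · · · · ·
    · · · · · · · · · · ·
    · · · · · · · · · · ·
    · · · · · · · · · · ·
T2:
  2·area = 20
  edge (18, 0)→(20, 0): d=(2,0) top-left  bias=+0
  edge (20, 0)→(12, 10): d=(-8,10) right/bottom  bias=-1
  edge (12, 10)→(18, 0): d=(6,-10) top-left  bias=+0
    (9,0)@(19, 1): e=[2,2,16] → #
    (10,0)@(21, 1): e=[2,-18,36] → ·
    (8,1)@(17, 3): e=[6,6,8] → #
    (9,1)@(19, 3): e=[6,-14,28] → ·
    (7,2)@(15, 5): e=[10,10,0] → #  [on edge]
    (8,2)@(17, 5): e=[10,-10,20] → ·
    (7,3)@(15, 7): e=[14,-6,12] → ·
  covered (3 px):
    · · · · · · · · · # ·
    · · · · · · · · # · ·
    · · · · · · · # · · ·
    · · · · · · · · · · ·
    · · · · · · · · · · ·
    · · · · · · · · · · ·
T3:
  2·area = 38
  edge (13, 12)→(0, 10): d=(-13,-2) top-left  bias=+0
  edge (0, 10)→(6, 8): d=(6,-2) top-left  bias=+0
  edge (6, 8)→(13, 12): d=(7,4) right/bottom  bias=-1
    (10,1)@(21, 3): e=[133,0,-95] → ·  [on edge]
    (7,2)@(15, 5): e=[95,0,-57] → ·  [on edge]
    (4,3)@(9, 7): e=[57,0,-19] → ·  [on edge]
    (1,4)@(3, 9): e=[19,0,19] → #  [on edge]
    (2,4)@(5, 9): e=[23,4,11] → #
    (3,4)@(7, 9): e=[27,8,3] → #
    (4,4)@(9, 9): e=[31,12,-5] → ·
    (1,5)@(3, 11): e=[-7,12,33] → ·
    (2,5)@(5, 11): e=[-3,16,25] → ·
    (3,5)@(7, 11): e=[1,20,17] → #
    (4,5)@(9, 11): e=[5,24,9] → #
    (5,5)@(11, 11): e=[9,28,1] → #
  covered (6 px):
    · · · · · · · · · · ·
    · · · · · · · · · · ·
    · · · · · · · · · · ·
    · · · · · · · · · · ·
    · # # # · · · · · · ·
    · · · # # # · · · · ·

Z-buffer (winner per pixel, '.' = empty):
  . . . . . 1 . . . 2 .
  . . 0 0 1 . . . 2 . .
  . 0 0 0 0 0 0 2 . . .
  . 0 0 . . . . . . . .
  . 3 3 3 . . . . . . .
  . . . 3 3 3 . . . . .

Result: 1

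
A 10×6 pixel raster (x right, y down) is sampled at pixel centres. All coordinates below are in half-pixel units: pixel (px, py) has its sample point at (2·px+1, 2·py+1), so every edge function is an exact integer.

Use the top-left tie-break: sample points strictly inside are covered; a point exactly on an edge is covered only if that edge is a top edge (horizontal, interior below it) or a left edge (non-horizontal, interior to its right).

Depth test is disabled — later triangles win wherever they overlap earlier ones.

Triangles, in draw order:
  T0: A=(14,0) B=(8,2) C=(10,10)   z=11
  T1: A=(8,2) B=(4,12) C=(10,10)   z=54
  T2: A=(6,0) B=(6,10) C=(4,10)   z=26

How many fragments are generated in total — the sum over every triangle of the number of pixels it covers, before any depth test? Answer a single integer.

T0:
  2·area = 52  (B↔C swapped to make it positive)
  edge (14, 0)→(10, 10): d=(-4,10) right/bottom  bias=-1
  edge (10, 10)→(8, 2): d=(-2,-8) top-left  bias=+0
  edge (8, 2)→(14, 0): d=(6,-2) top-left  bias=+0
    (5,0)@(11, 1): e=[26,26,0] → X  [on edge]
    (6,0)@(13, 1): e=[6,42,4] → X
    (7,0)@(15, 1): e=[-14,58,8] → .
    (2,1)@(5, 3): e=[78,-26,0] → .  [on edge]
    (4,1)@(9, 3): e=[38,6,8] → X
    (6,1)@(13, 3): e=[-2,38,16] → .
    (4,2)@(9, 5): e=[30,2,20] → X
    (6,2)@(13, 5): e=[-10,34,28] → .
    (4,3)@(9, 7): e=[22,-2,32] → .
    (5,3)@(11, 7): e=[2,14,36] → X
    (6,3)@(13, 7): e=[-18,30,40] → .
    (5,4)@(11, 9): e=[-6,10,48] → .
  covered (7 px):
    . . . . . X X . . .
    . . . . X X . . . .
    . . . . X X . . . .
    . . . . . X . . . .
    . . . . . . . . . .
    . . . . . . . . . .
T1:
  2·area = 52  (B↔C swapped to make it positive)
  edge (8, 2)→(10, 10): d=(2,8) right/bottom  bias=-1
  edge (10, 10)→(4, 12): d=(-6,2) right/bottom  bias=-1
  edge (4, 12)→(8, 2): d=(4,-10) top-left  bias=+0
    (3,2)@(7, 5): e=[14,36,2] → X
    (4,2)@(9, 5): e=[-2,32,22] → .
    (3,3)@(7, 7): e=[18,24,10] → X
    (4,3)@(9, 7): e=[2,20,30] → X
    (5,3)@(11, 7): e=[-14,16,50] → .
    (9,3)@(19, 7): e=[-78,0,130] → .  [on edge]
    (3,4)@(7, 9): e=[22,12,18] → X
    (5,4)@(11, 9): e=[-10,4,58] → .
    (6,4)@(13, 9): e=[-26,0,78] → .  [on edge]
    (2,5)@(5, 11): e=[42,4,6] → X
    (3,5)@(7, 11): e=[26,0,26] → .  [on edge]
    (4,5)@(9, 11): e=[10,-4,46] → .
  covered (6 px):
    . . . . . . . . . .
    . . . . . . . . . .
    . . . X . . . . . .
    . . . X X . . . . .
    . . . X X . . . . .
    . . X . . . . . . .
T2:
  2·area = 20
  edge (6, 0)→(6, 10): d=(0,10) right/bottom  bias=-1
  edge (6, 10)→(4, 10): d=(-2,0) right/bottom  bias=-1
  edge (4, 10)→(6, 0): d=(2,-10) top-left  bias=+0
    (2,2)@(5, 5): e=[10,10,0] → X  [on edge]
    (3,2)@(7, 5): e=[-10,10,20] → .
    (2,3)@(5, 7): e=[10,6,4] → X
    (3,3)@(7, 7): e=[-10,6,24] → .
    (2,4)@(5, 9): e=[10,2,8] → X
    (3,4)@(7, 9): e=[-10,2,28] → .
    (2,5)@(5, 11): e=[10,-2,12] → .
  covered (3 px):
    . . . . . . . . . .
    . . . . . . . . . .
    . . X . . . . . . .
    . . X . . . . . . .
    . . X . . . . . . .
    . . . . . . . . . .

Result: 16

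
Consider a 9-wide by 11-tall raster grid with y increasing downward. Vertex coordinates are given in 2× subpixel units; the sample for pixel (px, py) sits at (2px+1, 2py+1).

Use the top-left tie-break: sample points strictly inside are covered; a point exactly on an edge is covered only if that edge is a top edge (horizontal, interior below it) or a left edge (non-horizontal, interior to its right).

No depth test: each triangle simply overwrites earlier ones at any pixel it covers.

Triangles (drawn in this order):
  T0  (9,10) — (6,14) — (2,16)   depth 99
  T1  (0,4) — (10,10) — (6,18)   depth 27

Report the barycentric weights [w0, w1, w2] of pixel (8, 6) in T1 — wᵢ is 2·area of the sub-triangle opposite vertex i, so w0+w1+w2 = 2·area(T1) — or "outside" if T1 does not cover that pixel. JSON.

T0:
  2·area = 10
  edge (9, 10)→(6, 14): d=(-3,4) right/bottom  bias=-1
  edge (6, 14)→(2, 16): d=(-4,2) right/bottom  bias=-1
  edge (2, 16)→(9, 10): d=(7,-6) top-left  bias=+0
  covered (0 px):
    · · · · · · · · ·
    · · · · · · · · ·
    · · · · · · · · ·
    · · · · · · · · ·
    · · · · · · · · ·
    · · · · · · · · ·
    · · · · · · · · ·
    · · · · · · · · ·
    · · · · · · · · ·
    · · · · · · · · ·
    · · · · · · · · ·
T1:
  2·area = 104
  edge (0, 4)→(10, 10): d=(10,6) right/bottom  bias=-1
  edge (10, 10)→(6, 18): d=(-4,8) right/bottom  bias=-1
  edge (6, 18)→(0, 4): d=(-6,-14) top-left  bias=+0
    (0,2)@(1, 5): e=[4,92,8] → #
    (1,2)@(3, 5): e=[-8,76,36] → ·
    (0,3)@(1, 7): e=[24,84,-4] → ·
    (1,3)@(3, 7): e=[12,68,24] → #
    (2,3)@(5, 7): e=[0,52,52] → ·  [on edge]
    (1,4)@(3, 9): e=[32,60,12] → #
    (2,4)@(5, 9): e=[20,44,40] → #
    (3,4)@(7, 9): e=[8,28,68] → #
    (4,4)@(9, 9): e=[-4,12,96] → ·
    (1,5)@(3, 11): e=[52,52,0] → #  [on edge]
    (4,5)@(9, 11): e=[16,4,84] → #
    (5,5)@(11, 11): e=[4,-12,112] → ·
    (7,6)@(15, 13): e=[0,-52,156] → ·  [on edge]
  covered (13 px):
    · · · · · · · · ·
    · · · · · · · · ·
    # · · · · · · · ·
    · # · · · · · · ·
    · # # # · · · · ·
    · # # # # · · · ·
    · · # # · · · · ·
    · · # # · · · · ·
    · · · · · · · · ·
    · · · · · · · · ·
    · · · · · · · · ·

Result: "outside"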